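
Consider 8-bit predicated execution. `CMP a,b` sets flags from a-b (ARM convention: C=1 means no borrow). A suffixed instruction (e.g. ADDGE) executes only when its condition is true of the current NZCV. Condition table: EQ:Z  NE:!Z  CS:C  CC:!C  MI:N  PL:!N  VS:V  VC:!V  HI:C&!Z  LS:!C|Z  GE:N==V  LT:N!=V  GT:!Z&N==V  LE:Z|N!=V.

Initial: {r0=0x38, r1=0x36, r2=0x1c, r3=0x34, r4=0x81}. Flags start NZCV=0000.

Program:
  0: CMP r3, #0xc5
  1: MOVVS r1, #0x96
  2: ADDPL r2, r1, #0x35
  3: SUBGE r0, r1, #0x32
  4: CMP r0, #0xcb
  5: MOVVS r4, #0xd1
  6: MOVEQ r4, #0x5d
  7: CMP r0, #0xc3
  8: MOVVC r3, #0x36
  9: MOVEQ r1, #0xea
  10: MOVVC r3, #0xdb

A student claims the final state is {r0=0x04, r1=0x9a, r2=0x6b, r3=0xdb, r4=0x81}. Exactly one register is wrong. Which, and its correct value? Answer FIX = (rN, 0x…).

FIX = (r1, 0x36)

[0] flags=0000 → (cmp)
[1] flags=0000 VS?F → skip
[2] flags=0000 PL?T → r2=0x6b
[3] flags=0000 GE?T → r0=0x04
[4] flags=0000 → (cmp)
[5] flags=0000 VS?F → skip
[6] flags=0000 EQ?F → skip
[7] flags=0000 → (cmp)
[8] flags=0000 VC?T → r3=0x36
[9] flags=0000 EQ?F → skip
[10] flags=0000 VC?T → r3=0xdb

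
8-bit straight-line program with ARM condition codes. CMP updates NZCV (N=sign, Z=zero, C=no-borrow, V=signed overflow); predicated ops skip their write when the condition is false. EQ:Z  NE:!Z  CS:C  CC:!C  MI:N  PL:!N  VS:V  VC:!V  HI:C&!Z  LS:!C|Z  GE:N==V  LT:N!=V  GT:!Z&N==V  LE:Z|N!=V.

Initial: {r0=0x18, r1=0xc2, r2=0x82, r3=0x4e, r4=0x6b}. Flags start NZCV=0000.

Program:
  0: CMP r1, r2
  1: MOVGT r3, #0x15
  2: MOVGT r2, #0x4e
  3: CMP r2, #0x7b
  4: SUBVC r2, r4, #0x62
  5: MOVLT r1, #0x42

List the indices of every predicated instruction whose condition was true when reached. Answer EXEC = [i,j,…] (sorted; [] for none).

EXEC = [1,2,4,5]

0: ✓ CMP  NZCV=0010
1: ✓ MOVGT  r3←0x15
2: ✓ MOVGT  r2←0x4e
3: ✓ CMP  NZCV=1000
4: ✓ SUBVC  r2←0x09
5: ✓ MOVLT  r1←0x42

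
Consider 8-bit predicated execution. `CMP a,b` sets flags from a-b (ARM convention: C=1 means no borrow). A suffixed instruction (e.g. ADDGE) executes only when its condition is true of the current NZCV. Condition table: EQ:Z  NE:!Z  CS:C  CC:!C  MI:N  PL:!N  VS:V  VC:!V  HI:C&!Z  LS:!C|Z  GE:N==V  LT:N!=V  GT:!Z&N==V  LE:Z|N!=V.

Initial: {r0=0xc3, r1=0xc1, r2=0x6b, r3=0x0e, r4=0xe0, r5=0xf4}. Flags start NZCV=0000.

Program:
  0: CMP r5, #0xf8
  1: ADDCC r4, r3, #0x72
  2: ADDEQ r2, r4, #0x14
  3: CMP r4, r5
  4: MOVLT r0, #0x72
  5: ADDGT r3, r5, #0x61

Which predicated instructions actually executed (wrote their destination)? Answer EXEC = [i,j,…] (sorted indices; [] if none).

EXEC = [1,4]

[0] flags=1000 → (cmp)
[1] flags=1000 CC?T → r4=0x80
[2] flags=1000 EQ?F → skip
[3] flags=1000 → (cmp)
[4] flags=1000 LT?T → r0=0x72
[5] flags=1000 GT?F → skip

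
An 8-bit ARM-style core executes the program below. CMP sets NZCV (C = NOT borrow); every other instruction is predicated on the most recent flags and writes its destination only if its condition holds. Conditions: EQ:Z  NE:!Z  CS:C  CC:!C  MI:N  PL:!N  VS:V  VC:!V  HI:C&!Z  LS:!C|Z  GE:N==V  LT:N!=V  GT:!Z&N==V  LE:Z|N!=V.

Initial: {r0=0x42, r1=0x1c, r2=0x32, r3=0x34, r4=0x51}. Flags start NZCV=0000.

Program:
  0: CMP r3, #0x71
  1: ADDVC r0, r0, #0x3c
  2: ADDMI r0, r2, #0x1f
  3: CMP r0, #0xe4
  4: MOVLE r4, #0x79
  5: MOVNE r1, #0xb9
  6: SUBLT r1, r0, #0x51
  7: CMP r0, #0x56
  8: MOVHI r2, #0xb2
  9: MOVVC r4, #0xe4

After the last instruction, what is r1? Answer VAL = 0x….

VAL = 0xb9

[0] flags=1000 → (cmp)
[1] flags=1000 VC?T → r0=0x7e
[2] flags=1000 MI?T → r0=0x51
[3] flags=0000 → (cmp)
[4] flags=0000 LE?F → skip
[5] flags=0000 NE?T → r1=0xb9
[6] flags=0000 LT?F → skip
[7] flags=1000 → (cmp)
[8] flags=1000 HI?F → skip
[9] flags=1000 VC?T → r4=0xe4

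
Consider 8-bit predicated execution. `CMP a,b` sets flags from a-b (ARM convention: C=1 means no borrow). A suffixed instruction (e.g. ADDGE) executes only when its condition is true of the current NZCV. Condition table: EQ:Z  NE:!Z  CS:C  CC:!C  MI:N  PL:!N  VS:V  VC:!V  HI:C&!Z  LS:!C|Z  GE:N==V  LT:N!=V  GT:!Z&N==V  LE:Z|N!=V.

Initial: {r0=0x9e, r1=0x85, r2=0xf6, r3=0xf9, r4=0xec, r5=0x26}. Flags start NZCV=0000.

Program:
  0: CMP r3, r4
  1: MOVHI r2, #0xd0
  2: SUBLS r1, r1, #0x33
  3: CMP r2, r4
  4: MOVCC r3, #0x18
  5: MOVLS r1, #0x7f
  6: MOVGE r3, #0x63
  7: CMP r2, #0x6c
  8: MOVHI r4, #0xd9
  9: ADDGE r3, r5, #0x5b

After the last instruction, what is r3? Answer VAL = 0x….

[0] flags=0010 → (cmp)
[1] flags=0010 HI?T → r2=0xd0
[2] flags=0010 LS?F → skip
[3] flags=1000 → (cmp)
[4] flags=1000 CC?T → r3=0x18
[5] flags=1000 LS?T → r1=0x7f
[6] flags=1000 GE?F → skip
[7] flags=0011 → (cmp)
[8] flags=0011 HI?T → r4=0xd9
[9] flags=0011 GE?F → skip

VAL = 0x18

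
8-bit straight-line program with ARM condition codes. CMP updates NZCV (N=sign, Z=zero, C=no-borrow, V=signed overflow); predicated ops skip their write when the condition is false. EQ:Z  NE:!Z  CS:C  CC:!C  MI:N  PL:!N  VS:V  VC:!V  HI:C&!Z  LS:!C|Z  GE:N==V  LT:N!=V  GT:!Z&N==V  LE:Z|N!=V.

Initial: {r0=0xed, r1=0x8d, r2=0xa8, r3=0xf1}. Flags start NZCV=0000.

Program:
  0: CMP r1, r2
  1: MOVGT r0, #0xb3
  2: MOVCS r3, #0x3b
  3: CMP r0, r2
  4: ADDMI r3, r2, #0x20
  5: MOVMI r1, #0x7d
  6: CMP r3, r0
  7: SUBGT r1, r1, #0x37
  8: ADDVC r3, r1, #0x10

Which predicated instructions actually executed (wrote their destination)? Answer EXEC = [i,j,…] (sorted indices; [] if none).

[0] flags=1000 → (cmp)
[1] flags=1000 GT?F → skip
[2] flags=1000 CS?F → skip
[3] flags=0010 → (cmp)
[4] flags=0010 MI?F → skip
[5] flags=0010 MI?F → skip
[6] flags=0010 → (cmp)
[7] flags=0010 GT?T → r1=0x56
[8] flags=0010 VC?T → r3=0x66

EXEC = [7,8]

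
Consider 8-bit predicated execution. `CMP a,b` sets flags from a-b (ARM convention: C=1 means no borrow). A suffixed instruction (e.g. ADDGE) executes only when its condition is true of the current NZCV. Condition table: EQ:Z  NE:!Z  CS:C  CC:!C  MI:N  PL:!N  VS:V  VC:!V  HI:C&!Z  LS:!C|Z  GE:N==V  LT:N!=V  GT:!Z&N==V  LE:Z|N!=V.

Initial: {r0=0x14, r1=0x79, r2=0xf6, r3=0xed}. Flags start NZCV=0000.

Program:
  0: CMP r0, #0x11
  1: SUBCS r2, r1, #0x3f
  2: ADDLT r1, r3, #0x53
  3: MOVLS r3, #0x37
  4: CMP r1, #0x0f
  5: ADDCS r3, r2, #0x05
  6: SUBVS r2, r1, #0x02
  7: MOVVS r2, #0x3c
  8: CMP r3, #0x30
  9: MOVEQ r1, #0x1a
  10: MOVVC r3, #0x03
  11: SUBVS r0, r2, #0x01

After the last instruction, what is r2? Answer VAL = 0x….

0: ✓ CMP  NZCV=0010
1: ✓ SUBCS  r2←0x3a
2: · ADDLT
3: · MOVLS
4: ✓ CMP  NZCV=0010
5: ✓ ADDCS  r3←0x3f
6: · SUBVS
7: · MOVVS
8: ✓ CMP  NZCV=0010
9: · MOVEQ
10: ✓ MOVVC  r3←0x03
11: · SUBVS

VAL = 0x3a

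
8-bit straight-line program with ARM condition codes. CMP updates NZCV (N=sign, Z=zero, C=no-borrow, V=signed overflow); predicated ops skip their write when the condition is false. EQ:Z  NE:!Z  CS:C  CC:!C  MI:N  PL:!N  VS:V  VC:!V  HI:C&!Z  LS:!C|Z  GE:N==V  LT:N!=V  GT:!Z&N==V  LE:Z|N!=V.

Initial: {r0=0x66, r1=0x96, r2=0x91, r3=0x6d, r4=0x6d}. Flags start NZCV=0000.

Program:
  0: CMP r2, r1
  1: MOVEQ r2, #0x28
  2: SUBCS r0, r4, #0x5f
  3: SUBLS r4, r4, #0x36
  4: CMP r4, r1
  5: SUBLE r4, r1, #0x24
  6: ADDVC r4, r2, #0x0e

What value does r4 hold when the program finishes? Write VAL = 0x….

[0] flags=1000 → (cmp)
[1] flags=1000 EQ?F → skip
[2] flags=1000 CS?F → skip
[3] flags=1000 LS?T → r4=0x37
[4] flags=1001 → (cmp)
[5] flags=1001 LE?F → skip
[6] flags=1001 VC?F → skip

VAL = 0x37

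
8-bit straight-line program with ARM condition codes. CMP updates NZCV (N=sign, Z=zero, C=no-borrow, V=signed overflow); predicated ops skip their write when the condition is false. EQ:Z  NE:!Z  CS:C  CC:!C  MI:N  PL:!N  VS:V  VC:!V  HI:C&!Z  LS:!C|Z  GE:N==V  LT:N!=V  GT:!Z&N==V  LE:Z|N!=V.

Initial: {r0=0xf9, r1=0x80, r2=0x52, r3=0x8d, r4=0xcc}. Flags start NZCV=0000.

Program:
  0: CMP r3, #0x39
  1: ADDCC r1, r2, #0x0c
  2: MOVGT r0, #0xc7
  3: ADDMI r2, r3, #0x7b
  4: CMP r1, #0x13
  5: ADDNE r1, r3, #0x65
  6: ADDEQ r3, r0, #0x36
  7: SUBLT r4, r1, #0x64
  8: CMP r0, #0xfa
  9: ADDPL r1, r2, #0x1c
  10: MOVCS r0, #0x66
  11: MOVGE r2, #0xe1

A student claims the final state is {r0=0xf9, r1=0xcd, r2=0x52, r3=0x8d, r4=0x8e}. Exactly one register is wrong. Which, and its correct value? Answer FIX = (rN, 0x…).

FIX = (r1, 0xf2)

0: ✓ CMP  NZCV=0011
1: · ADDCC
2: · MOVGT
3: · ADDMI
4: ✓ CMP  NZCV=0011
5: ✓ ADDNE  r1←0xf2
6: · ADDEQ
7: ✓ SUBLT  r4←0x8e
8: ✓ CMP  NZCV=1000
9: · ADDPL
10: · MOVCS
11: · MOVGE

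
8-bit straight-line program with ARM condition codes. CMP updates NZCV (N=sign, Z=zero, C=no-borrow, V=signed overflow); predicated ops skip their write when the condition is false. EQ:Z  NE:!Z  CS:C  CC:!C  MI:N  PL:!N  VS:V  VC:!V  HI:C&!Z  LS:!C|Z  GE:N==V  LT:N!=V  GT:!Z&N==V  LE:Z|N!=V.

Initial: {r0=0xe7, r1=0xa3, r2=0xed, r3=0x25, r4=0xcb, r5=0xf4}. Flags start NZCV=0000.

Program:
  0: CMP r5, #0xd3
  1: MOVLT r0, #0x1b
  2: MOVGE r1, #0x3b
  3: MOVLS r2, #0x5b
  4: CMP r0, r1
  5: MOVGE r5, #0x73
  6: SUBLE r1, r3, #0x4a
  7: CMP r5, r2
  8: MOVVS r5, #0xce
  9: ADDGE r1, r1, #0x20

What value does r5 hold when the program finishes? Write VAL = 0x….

VAL = 0xf4

0: ✓ CMP  NZCV=0010
1: · MOVLT
2: ✓ MOVGE  r1←0x3b
3: · MOVLS
4: ✓ CMP  NZCV=1010
5: · MOVGE
6: ✓ SUBLE  r1←0xdb
7: ✓ CMP  NZCV=0010
8: · MOVVS
9: ✓ ADDGE  r1←0xfb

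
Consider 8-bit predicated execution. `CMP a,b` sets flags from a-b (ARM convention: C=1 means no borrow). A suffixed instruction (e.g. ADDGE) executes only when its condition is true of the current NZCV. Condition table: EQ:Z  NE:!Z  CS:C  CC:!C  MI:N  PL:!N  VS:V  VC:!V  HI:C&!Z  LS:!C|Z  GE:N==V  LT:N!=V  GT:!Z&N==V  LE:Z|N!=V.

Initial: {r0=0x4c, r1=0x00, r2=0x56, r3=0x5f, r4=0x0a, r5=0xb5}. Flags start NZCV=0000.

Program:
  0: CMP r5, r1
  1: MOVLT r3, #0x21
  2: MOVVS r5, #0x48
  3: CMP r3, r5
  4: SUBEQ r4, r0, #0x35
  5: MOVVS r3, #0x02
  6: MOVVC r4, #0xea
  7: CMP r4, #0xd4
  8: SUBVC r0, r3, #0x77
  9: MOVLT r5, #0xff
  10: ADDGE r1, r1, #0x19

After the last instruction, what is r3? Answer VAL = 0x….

VAL = 0x21

0: ✓ CMP  NZCV=1010
1: ✓ MOVLT  r3←0x21
2: · MOVVS
3: ✓ CMP  NZCV=0000
4: · SUBEQ
5: · MOVVS
6: ✓ MOVVC  r4←0xea
7: ✓ CMP  NZCV=0010
8: ✓ SUBVC  r0←0xaa
9: · MOVLT
10: ✓ ADDGE  r1←0x19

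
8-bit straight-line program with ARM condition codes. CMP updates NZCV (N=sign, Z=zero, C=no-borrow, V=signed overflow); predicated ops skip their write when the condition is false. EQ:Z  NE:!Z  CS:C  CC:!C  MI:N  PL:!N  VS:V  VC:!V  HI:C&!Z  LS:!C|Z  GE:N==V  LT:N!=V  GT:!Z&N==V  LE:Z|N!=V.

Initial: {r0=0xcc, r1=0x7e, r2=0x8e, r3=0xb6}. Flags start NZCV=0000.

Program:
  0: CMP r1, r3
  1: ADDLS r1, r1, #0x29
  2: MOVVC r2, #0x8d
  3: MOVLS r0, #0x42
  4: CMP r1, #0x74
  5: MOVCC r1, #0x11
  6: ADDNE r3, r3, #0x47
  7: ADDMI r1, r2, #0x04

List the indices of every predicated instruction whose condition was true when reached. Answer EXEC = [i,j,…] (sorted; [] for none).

EXEC = [1,3,6]

[0] flags=1001 → (cmp)
[1] flags=1001 LS?T → r1=0xa7
[2] flags=1001 VC?F → skip
[3] flags=1001 LS?T → r0=0x42
[4] flags=0011 → (cmp)
[5] flags=0011 CC?F → skip
[6] flags=0011 NE?T → r3=0xfd
[7] flags=0011 MI?F → skip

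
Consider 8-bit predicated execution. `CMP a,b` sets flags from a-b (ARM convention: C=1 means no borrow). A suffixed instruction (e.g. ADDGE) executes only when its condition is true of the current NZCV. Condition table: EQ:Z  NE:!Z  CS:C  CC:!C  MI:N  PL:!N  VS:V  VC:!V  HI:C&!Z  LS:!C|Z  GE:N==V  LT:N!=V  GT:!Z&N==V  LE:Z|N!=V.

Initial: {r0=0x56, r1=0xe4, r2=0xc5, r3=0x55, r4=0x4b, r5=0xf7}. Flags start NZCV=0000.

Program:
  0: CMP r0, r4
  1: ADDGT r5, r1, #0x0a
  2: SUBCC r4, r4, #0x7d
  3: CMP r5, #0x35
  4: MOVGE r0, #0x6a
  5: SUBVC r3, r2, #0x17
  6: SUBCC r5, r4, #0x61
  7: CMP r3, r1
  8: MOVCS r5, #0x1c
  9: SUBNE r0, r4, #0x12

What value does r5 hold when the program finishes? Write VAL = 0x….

VAL = 0xee

[0] flags=0010 → (cmp)
[1] flags=0010 GT?T → r5=0xee
[2] flags=0010 CC?F → skip
[3] flags=1010 → (cmp)
[4] flags=1010 GE?F → skip
[5] flags=1010 VC?T → r3=0xae
[6] flags=1010 CC?F → skip
[7] flags=1000 → (cmp)
[8] flags=1000 CS?F → skip
[9] flags=1000 NE?T → r0=0x39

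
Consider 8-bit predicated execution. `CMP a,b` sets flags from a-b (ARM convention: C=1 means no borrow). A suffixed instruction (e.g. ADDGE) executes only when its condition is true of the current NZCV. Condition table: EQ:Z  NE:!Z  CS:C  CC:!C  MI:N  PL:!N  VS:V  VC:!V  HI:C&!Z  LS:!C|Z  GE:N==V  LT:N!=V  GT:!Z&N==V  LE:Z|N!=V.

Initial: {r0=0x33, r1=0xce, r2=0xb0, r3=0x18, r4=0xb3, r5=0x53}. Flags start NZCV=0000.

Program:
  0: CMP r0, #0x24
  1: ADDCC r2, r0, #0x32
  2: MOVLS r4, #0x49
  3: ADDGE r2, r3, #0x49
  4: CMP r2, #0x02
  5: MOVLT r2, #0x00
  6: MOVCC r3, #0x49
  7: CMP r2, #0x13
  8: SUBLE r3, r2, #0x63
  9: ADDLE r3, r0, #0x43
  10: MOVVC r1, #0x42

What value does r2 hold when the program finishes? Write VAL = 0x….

[0] flags=0010 → (cmp)
[1] flags=0010 CC?F → skip
[2] flags=0010 LS?F → skip
[3] flags=0010 GE?T → r2=0x61
[4] flags=0010 → (cmp)
[5] flags=0010 LT?F → skip
[6] flags=0010 CC?F → skip
[7] flags=0010 → (cmp)
[8] flags=0010 LE?F → skip
[9] flags=0010 LE?F → skip
[10] flags=0010 VC?T → r1=0x42

VAL = 0x61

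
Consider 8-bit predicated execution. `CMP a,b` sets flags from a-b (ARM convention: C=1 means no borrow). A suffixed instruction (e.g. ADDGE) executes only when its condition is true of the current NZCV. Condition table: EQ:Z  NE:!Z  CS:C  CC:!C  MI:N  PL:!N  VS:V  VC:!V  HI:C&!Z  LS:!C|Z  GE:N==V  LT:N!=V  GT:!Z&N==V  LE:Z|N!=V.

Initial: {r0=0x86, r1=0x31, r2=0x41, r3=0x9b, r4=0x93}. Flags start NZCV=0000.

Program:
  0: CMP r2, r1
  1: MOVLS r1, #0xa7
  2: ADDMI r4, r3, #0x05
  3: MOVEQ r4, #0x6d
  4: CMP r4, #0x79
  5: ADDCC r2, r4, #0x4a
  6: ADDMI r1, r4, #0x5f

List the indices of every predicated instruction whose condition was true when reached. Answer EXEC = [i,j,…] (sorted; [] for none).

EXEC = []

0: ✓ CMP  NZCV=0010
1: · MOVLS
2: · ADDMI
3: · MOVEQ
4: ✓ CMP  NZCV=0011
5: · ADDCC
6: · ADDMI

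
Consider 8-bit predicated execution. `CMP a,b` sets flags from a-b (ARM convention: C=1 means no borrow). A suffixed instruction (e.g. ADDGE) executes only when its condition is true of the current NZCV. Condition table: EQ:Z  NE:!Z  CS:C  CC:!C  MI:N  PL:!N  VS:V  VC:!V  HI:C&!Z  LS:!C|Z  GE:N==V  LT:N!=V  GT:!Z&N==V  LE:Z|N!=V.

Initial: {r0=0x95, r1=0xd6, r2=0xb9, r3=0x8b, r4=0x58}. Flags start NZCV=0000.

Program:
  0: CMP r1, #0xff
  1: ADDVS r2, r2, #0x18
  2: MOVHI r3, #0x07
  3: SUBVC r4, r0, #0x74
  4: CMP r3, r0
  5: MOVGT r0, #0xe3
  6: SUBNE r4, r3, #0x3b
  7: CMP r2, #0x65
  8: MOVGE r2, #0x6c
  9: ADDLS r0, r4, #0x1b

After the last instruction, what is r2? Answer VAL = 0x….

[0] flags=1000 → (cmp)
[1] flags=1000 VS?F → skip
[2] flags=1000 HI?F → skip
[3] flags=1000 VC?T → r4=0x21
[4] flags=1000 → (cmp)
[5] flags=1000 GT?F → skip
[6] flags=1000 NE?T → r4=0x50
[7] flags=0011 → (cmp)
[8] flags=0011 GE?F → skip
[9] flags=0011 LS?F → skip

VAL = 0xb9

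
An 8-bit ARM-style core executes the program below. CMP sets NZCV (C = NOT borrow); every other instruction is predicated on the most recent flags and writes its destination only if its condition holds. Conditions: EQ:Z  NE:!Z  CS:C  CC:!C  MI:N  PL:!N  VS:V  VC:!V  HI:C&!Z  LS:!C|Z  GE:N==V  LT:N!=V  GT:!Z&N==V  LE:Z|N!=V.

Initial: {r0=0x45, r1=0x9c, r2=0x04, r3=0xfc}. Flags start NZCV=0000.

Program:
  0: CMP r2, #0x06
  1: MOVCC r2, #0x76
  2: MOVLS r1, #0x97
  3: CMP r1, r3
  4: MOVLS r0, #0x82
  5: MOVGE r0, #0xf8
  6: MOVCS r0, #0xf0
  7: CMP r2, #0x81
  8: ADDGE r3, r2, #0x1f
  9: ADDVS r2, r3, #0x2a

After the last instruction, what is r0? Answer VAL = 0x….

0: ✓ CMP  NZCV=1000
1: ✓ MOVCC  r2←0x76
2: ✓ MOVLS  r1←0x97
3: ✓ CMP  NZCV=1000
4: ✓ MOVLS  r0←0x82
5: · MOVGE
6: · MOVCS
7: ✓ CMP  NZCV=1001
8: ✓ ADDGE  r3←0x95
9: ✓ ADDVS  r2←0xbf

VAL = 0x82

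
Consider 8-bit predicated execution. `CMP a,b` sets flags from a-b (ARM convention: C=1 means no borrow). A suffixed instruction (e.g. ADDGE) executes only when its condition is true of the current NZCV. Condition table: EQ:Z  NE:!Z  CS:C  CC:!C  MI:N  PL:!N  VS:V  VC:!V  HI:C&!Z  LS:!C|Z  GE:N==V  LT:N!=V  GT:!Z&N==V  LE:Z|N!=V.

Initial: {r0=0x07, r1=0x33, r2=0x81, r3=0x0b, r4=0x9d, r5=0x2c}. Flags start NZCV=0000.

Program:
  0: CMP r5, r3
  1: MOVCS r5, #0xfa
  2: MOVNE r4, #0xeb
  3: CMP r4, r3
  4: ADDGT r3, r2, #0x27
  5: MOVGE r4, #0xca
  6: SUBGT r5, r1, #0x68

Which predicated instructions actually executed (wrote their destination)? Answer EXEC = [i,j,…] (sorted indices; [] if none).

EXEC = [1,2]

0: ✓ CMP  NZCV=0010
1: ✓ MOVCS  r5←0xfa
2: ✓ MOVNE  r4←0xeb
3: ✓ CMP  NZCV=1010
4: · ADDGT
5: · MOVGE
6: · SUBGT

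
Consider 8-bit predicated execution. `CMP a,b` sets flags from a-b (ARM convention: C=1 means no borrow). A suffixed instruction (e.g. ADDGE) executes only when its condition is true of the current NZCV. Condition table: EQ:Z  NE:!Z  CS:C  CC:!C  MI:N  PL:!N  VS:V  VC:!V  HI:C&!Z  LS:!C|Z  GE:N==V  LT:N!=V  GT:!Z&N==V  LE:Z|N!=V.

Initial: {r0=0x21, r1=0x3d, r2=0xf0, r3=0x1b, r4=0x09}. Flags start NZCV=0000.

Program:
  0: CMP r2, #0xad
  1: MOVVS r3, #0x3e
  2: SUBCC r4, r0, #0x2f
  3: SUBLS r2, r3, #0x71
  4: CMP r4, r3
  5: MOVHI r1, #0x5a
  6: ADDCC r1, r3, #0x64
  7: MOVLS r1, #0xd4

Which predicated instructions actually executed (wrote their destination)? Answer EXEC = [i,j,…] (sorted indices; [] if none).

0: ✓ CMP  NZCV=0010
1: · MOVVS
2: · SUBCC
3: · SUBLS
4: ✓ CMP  NZCV=1000
5: · MOVHI
6: ✓ ADDCC  r1←0x7f
7: ✓ MOVLS  r1←0xd4

EXEC = [6,7]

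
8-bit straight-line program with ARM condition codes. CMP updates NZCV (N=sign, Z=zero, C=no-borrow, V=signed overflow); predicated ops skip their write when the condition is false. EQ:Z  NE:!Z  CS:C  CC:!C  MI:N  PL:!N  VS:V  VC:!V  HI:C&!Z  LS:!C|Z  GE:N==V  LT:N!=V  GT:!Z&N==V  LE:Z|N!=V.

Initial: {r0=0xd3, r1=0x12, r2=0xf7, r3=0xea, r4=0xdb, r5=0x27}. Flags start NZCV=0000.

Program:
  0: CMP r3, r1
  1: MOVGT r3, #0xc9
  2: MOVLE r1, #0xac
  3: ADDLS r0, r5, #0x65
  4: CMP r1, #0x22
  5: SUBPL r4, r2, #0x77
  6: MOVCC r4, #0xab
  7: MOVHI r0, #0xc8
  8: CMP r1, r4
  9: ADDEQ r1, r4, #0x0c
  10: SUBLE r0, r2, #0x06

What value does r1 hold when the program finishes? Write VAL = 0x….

[0] flags=1010 → (cmp)
[1] flags=1010 GT?F → skip
[2] flags=1010 LE?T → r1=0xac
[3] flags=1010 LS?F → skip
[4] flags=1010 → (cmp)
[5] flags=1010 PL?F → skip
[6] flags=1010 CC?F → skip
[7] flags=1010 HI?T → r0=0xc8
[8] flags=1000 → (cmp)
[9] flags=1000 EQ?F → skip
[10] flags=1000 LE?T → r0=0xf1

VAL = 0xac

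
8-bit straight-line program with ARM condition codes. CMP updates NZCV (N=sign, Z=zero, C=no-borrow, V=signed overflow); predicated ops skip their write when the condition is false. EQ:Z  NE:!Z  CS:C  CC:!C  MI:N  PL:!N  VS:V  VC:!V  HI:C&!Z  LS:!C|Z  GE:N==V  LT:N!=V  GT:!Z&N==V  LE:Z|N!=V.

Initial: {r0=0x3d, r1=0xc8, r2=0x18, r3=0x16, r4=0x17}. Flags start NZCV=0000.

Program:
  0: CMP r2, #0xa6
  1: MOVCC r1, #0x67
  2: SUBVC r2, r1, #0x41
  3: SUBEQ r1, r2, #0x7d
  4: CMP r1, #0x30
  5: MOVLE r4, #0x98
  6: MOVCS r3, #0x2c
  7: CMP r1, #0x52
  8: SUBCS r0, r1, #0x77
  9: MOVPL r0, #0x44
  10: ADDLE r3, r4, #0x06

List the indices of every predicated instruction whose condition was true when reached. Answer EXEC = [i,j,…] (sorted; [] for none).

[0] flags=0000 → (cmp)
[1] flags=0000 CC?T → r1=0x67
[2] flags=0000 VC?T → r2=0x26
[3] flags=0000 EQ?F → skip
[4] flags=0010 → (cmp)
[5] flags=0010 LE?F → skip
[6] flags=0010 CS?T → r3=0x2c
[7] flags=0010 → (cmp)
[8] flags=0010 CS?T → r0=0xf0
[9] flags=0010 PL?T → r0=0x44
[10] flags=0010 LE?F → skip

EXEC = [1,2,6,8,9]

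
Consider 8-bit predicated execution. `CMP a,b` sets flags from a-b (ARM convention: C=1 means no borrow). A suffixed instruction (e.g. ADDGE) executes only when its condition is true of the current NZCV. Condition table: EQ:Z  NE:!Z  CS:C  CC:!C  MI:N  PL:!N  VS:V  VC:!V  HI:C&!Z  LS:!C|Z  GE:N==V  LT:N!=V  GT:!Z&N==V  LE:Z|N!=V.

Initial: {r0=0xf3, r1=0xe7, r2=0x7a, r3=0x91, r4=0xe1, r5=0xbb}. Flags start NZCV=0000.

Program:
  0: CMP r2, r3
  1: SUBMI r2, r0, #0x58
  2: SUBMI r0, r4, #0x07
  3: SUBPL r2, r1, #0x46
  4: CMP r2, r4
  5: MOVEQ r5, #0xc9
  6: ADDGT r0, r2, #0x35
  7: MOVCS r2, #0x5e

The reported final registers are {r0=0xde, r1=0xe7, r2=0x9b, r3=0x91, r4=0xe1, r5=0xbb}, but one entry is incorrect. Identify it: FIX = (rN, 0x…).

[0] flags=1001 → (cmp)
[1] flags=1001 MI?T → r2=0x9b
[2] flags=1001 MI?T → r0=0xda
[3] flags=1001 PL?F → skip
[4] flags=1000 → (cmp)
[5] flags=1000 EQ?F → skip
[6] flags=1000 GT?F → skip
[7] flags=1000 CS?F → skip

FIX = (r0, 0xda)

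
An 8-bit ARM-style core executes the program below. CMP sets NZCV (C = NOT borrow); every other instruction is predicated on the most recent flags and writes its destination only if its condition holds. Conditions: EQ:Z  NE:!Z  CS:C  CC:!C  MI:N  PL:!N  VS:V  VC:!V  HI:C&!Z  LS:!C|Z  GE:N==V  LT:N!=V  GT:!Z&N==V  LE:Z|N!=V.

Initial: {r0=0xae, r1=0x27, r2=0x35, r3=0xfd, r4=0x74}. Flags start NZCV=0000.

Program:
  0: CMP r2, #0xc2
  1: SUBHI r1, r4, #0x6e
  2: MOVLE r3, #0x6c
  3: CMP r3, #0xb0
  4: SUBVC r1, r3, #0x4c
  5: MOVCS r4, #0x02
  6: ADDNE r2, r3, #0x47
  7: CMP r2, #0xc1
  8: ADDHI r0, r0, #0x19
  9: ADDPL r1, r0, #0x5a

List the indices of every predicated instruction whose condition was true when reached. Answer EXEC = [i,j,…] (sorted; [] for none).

EXEC = [4,5,6]

[0] flags=0000 → (cmp)
[1] flags=0000 HI?F → skip
[2] flags=0000 LE?F → skip
[3] flags=0010 → (cmp)
[4] flags=0010 VC?T → r1=0xb1
[5] flags=0010 CS?T → r4=0x02
[6] flags=0010 NE?T → r2=0x44
[7] flags=1001 → (cmp)
[8] flags=1001 HI?F → skip
[9] flags=1001 PL?F → skip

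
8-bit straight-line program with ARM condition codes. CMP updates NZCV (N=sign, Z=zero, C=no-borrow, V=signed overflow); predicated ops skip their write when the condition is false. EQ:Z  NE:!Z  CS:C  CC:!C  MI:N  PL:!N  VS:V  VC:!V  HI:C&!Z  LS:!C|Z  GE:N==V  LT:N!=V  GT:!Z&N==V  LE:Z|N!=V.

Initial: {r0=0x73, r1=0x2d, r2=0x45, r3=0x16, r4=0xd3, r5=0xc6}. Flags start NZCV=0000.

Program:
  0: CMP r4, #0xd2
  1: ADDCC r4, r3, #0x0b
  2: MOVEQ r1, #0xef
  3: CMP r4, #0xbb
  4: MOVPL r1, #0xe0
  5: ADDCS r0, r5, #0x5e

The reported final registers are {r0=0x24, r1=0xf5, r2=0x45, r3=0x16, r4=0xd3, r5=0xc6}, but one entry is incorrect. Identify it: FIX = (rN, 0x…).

0: ✓ CMP  NZCV=0010
1: · ADDCC
2: · MOVEQ
3: ✓ CMP  NZCV=0010
4: ✓ MOVPL  r1←0xe0
5: ✓ ADDCS  r0←0x24

FIX = (r1, 0xe0)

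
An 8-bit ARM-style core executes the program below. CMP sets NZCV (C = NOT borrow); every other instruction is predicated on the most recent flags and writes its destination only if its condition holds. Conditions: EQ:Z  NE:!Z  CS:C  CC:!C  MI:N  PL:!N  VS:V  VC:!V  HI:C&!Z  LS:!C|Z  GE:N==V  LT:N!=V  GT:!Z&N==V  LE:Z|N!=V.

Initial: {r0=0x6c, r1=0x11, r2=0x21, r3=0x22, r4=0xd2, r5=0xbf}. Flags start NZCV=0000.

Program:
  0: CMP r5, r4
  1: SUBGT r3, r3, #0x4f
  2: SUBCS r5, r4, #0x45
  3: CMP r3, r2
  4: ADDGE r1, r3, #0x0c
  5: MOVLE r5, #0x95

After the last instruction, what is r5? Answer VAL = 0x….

0: ✓ CMP  NZCV=1000
1: · SUBGT
2: · SUBCS
3: ✓ CMP  NZCV=0010
4: ✓ ADDGE  r1←0x2e
5: · MOVLE

VAL = 0xbf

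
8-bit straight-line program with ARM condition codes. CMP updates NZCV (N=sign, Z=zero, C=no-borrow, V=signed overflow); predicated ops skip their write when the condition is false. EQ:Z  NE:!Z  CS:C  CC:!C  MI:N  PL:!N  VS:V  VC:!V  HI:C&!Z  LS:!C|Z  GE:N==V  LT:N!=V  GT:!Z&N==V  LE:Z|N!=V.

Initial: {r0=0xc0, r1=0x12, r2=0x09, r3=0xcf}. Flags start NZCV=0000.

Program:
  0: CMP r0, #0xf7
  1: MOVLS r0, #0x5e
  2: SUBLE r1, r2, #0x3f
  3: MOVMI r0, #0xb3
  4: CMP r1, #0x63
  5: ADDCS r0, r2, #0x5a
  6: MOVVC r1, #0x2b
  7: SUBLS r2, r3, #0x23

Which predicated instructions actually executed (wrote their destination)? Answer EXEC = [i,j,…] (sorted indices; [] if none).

[0] flags=1000 → (cmp)
[1] flags=1000 LS?T → r0=0x5e
[2] flags=1000 LE?T → r1=0xca
[3] flags=1000 MI?T → r0=0xb3
[4] flags=0011 → (cmp)
[5] flags=0011 CS?T → r0=0x63
[6] flags=0011 VC?F → skip
[7] flags=0011 LS?F → skip

EXEC = [1,2,3,5]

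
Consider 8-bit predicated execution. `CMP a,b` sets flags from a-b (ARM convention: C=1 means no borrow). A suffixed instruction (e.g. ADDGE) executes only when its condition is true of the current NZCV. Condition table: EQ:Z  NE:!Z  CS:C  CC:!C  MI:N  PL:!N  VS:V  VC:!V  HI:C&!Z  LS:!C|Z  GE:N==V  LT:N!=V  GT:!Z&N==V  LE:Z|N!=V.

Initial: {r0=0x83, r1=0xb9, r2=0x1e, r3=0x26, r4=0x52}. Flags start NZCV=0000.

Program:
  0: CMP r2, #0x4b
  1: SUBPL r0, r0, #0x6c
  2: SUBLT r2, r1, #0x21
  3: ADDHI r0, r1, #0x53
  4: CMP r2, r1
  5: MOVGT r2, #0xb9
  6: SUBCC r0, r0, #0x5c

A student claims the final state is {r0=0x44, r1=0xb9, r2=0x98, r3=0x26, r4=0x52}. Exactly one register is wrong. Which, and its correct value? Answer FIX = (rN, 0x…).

FIX = (r0, 0x27)

0: ✓ CMP  NZCV=1000
1: · SUBPL
2: ✓ SUBLT  r2←0x98
3: · ADDHI
4: ✓ CMP  NZCV=1000
5: · MOVGT
6: ✓ SUBCC  r0←0x27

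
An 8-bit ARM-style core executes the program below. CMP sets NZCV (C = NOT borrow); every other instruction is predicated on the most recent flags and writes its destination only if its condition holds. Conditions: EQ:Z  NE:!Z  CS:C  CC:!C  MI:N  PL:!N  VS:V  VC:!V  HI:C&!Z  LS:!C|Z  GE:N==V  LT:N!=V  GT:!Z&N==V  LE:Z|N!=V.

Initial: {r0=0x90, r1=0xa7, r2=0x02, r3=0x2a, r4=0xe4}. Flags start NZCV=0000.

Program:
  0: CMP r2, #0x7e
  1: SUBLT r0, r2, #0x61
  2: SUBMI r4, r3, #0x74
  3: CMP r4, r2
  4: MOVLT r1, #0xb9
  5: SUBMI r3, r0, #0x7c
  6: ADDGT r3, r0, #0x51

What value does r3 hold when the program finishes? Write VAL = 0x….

VAL = 0x25

[0] flags=1000 → (cmp)
[1] flags=1000 LT?T → r0=0xa1
[2] flags=1000 MI?T → r4=0xb6
[3] flags=1010 → (cmp)
[4] flags=1010 LT?T → r1=0xb9
[5] flags=1010 MI?T → r3=0x25
[6] flags=1010 GT?F → skip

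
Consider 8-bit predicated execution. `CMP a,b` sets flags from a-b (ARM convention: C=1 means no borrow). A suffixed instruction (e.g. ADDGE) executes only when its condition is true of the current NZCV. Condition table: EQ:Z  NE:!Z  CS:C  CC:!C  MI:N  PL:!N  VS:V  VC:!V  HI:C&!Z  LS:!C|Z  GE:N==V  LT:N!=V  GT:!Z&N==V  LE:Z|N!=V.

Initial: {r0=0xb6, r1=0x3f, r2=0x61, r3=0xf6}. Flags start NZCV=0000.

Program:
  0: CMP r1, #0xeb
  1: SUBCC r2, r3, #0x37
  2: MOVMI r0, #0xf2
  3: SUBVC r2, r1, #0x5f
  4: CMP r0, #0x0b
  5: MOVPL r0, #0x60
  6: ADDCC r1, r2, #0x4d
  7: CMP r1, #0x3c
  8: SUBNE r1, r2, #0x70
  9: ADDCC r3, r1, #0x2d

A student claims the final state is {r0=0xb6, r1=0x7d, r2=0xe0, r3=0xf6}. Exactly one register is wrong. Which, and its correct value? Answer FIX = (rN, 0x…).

[0] flags=0000 → (cmp)
[1] flags=0000 CC?T → r2=0xbf
[2] flags=0000 MI?F → skip
[3] flags=0000 VC?T → r2=0xe0
[4] flags=1010 → (cmp)
[5] flags=1010 PL?F → skip
[6] flags=1010 CC?F → skip
[7] flags=0010 → (cmp)
[8] flags=0010 NE?T → r1=0x70
[9] flags=0010 CC?F → skip

FIX = (r1, 0x70)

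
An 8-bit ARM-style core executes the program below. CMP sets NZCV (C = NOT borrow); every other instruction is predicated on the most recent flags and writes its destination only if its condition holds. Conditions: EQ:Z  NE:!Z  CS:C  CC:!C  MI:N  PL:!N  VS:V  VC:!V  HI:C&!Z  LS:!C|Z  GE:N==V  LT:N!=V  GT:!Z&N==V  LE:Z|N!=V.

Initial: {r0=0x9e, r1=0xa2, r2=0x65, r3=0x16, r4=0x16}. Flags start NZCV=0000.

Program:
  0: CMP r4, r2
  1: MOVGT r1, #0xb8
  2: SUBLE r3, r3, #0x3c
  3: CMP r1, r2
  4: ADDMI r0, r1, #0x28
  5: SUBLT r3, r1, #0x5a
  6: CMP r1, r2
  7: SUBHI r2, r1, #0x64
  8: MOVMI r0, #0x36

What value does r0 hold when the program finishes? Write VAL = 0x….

[0] flags=1000 → (cmp)
[1] flags=1000 GT?F → skip
[2] flags=1000 LE?T → r3=0xda
[3] flags=0011 → (cmp)
[4] flags=0011 MI?F → skip
[5] flags=0011 LT?T → r3=0x48
[6] flags=0011 → (cmp)
[7] flags=0011 HI?T → r2=0x3e
[8] flags=0011 MI?F → skip

VAL = 0x9e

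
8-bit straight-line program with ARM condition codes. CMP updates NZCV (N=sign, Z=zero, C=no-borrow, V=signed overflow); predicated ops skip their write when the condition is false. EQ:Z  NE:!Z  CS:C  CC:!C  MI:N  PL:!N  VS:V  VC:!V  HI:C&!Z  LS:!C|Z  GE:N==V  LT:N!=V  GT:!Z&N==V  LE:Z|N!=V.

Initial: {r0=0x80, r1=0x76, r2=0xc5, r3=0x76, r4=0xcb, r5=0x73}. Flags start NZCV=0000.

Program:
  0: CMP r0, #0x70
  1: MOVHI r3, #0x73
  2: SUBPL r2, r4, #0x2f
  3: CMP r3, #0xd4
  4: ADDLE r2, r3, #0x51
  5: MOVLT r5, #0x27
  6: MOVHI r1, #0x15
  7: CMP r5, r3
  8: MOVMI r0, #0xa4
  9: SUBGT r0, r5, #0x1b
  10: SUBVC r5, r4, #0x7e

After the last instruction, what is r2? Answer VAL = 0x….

VAL = 0x9c

0: ✓ CMP  NZCV=0011
1: ✓ MOVHI  r3←0x73
2: ✓ SUBPL  r2←0x9c
3: ✓ CMP  NZCV=1001
4: · ADDLE
5: · MOVLT
6: · MOVHI
7: ✓ CMP  NZCV=0110
8: · MOVMI
9: · SUBGT
10: ✓ SUBVC  r5←0x4d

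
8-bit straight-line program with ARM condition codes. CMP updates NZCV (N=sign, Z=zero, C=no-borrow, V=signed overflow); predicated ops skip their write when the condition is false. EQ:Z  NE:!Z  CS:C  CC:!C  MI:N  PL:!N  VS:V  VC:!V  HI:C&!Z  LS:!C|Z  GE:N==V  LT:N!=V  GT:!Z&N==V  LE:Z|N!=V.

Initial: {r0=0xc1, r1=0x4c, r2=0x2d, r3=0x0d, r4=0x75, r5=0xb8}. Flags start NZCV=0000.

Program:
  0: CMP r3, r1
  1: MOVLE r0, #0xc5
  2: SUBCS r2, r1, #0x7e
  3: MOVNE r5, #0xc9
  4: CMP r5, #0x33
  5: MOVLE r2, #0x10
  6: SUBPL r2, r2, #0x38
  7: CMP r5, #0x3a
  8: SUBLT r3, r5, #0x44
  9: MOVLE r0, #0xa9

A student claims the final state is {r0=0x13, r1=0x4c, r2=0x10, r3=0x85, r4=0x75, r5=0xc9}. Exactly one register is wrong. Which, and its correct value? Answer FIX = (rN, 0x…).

FIX = (r0, 0xa9)

[0] flags=1000 → (cmp)
[1] flags=1000 LE?T → r0=0xc5
[2] flags=1000 CS?F → skip
[3] flags=1000 NE?T → r5=0xc9
[4] flags=1010 → (cmp)
[5] flags=1010 LE?T → r2=0x10
[6] flags=1010 PL?F → skip
[7] flags=1010 → (cmp)
[8] flags=1010 LT?T → r3=0x85
[9] flags=1010 LE?T → r0=0xa9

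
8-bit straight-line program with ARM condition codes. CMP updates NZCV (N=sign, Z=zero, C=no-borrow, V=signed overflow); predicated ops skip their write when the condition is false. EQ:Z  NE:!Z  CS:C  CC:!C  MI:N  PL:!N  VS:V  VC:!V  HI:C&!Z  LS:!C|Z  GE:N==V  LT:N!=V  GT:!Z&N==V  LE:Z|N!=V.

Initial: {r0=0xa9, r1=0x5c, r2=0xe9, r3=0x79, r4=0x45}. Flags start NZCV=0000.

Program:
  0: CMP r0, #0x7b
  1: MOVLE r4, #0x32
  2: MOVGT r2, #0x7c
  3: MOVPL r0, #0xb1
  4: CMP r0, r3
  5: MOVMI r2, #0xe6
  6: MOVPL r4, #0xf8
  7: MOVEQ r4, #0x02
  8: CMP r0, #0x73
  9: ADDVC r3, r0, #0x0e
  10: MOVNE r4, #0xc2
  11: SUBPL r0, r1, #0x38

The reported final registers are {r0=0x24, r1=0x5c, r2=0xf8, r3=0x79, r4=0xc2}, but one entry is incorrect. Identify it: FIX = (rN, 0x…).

[0] flags=0011 → (cmp)
[1] flags=0011 LE?T → r4=0x32
[2] flags=0011 GT?F → skip
[3] flags=0011 PL?T → r0=0xb1
[4] flags=0011 → (cmp)
[5] flags=0011 MI?F → skip
[6] flags=0011 PL?T → r4=0xf8
[7] flags=0011 EQ?F → skip
[8] flags=0011 → (cmp)
[9] flags=0011 VC?F → skip
[10] flags=0011 NE?T → r4=0xc2
[11] flags=0011 PL?T → r0=0x24

FIX = (r2, 0xe9)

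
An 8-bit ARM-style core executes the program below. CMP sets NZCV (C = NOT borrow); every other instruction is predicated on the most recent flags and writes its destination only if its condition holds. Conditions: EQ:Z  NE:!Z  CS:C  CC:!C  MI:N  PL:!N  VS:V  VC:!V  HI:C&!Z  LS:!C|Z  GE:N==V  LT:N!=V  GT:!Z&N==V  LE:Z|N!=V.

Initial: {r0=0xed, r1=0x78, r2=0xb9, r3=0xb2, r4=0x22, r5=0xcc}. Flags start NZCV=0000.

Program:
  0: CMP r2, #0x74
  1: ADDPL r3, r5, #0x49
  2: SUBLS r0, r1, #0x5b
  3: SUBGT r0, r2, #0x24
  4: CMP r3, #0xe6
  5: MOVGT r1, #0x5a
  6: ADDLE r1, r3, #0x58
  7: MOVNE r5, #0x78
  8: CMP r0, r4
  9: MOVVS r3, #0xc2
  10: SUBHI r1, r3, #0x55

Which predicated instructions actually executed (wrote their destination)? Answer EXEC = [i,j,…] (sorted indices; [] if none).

EXEC = [1,5,7,10]

0: ✓ CMP  NZCV=0011
1: ✓ ADDPL  r3←0x15
2: · SUBLS
3: · SUBGT
4: ✓ CMP  NZCV=0000
5: ✓ MOVGT  r1←0x5a
6: · ADDLE
7: ✓ MOVNE  r5←0x78
8: ✓ CMP  NZCV=1010
9: · MOVVS
10: ✓ SUBHI  r1←0xc0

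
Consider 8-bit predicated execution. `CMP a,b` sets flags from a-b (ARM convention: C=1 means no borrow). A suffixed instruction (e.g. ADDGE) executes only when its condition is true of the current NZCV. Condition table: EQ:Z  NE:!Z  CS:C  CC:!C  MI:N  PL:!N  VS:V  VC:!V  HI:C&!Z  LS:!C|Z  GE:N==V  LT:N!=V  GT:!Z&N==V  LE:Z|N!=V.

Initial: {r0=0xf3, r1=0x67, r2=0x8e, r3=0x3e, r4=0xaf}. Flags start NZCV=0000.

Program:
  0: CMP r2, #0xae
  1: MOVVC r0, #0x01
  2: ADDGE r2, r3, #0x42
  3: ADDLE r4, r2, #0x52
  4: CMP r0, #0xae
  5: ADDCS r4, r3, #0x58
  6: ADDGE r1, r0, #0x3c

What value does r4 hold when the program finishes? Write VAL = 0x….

[0] flags=1000 → (cmp)
[1] flags=1000 VC?T → r0=0x01
[2] flags=1000 GE?F → skip
[3] flags=1000 LE?T → r4=0xe0
[4] flags=0000 → (cmp)
[5] flags=0000 CS?F → skip
[6] flags=0000 GE?T → r1=0x3d

VAL = 0xe0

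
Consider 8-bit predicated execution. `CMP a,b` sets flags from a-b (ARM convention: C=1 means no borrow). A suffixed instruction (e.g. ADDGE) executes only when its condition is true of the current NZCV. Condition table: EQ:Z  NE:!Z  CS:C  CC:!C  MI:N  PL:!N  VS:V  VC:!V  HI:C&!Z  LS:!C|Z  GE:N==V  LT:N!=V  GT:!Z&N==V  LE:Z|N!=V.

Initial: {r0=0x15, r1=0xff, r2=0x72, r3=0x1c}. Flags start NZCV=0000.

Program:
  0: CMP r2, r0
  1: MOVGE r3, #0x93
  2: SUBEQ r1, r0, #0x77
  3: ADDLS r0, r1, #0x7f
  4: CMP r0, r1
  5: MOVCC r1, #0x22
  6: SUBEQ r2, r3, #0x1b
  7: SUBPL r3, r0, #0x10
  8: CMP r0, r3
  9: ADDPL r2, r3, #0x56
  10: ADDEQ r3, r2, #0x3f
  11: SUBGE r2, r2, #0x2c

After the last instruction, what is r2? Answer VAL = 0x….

VAL = 0x2f

[0] flags=0010 → (cmp)
[1] flags=0010 GE?T → r3=0x93
[2] flags=0010 EQ?F → skip
[3] flags=0010 LS?F → skip
[4] flags=0000 → (cmp)
[5] flags=0000 CC?T → r1=0x22
[6] flags=0000 EQ?F → skip
[7] flags=0000 PL?T → r3=0x05
[8] flags=0010 → (cmp)
[9] flags=0010 PL?T → r2=0x5b
[10] flags=0010 EQ?F → skip
[11] flags=0010 GE?T → r2=0x2f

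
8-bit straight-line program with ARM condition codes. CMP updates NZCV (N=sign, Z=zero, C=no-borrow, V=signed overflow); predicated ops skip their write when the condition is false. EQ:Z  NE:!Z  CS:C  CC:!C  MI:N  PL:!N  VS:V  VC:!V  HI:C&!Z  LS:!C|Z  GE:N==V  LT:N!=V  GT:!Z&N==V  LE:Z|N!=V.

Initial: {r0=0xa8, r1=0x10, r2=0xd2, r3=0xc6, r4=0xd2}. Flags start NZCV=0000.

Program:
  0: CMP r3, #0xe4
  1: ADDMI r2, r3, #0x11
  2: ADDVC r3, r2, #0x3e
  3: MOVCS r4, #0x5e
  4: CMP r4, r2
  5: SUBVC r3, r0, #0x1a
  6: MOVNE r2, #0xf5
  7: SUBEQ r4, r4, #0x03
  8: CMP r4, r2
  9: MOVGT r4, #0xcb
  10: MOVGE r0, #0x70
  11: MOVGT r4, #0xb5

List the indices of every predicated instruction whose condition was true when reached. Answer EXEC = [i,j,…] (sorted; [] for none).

EXEC = [1,2,5,6]

[0] flags=1000 → (cmp)
[1] flags=1000 MI?T → r2=0xd7
[2] flags=1000 VC?T → r3=0x15
[3] flags=1000 CS?F → skip
[4] flags=1000 → (cmp)
[5] flags=1000 VC?T → r3=0x8e
[6] flags=1000 NE?T → r2=0xf5
[7] flags=1000 EQ?F → skip
[8] flags=1000 → (cmp)
[9] flags=1000 GT?F → skip
[10] flags=1000 GE?F → skip
[11] flags=1000 GT?F → skip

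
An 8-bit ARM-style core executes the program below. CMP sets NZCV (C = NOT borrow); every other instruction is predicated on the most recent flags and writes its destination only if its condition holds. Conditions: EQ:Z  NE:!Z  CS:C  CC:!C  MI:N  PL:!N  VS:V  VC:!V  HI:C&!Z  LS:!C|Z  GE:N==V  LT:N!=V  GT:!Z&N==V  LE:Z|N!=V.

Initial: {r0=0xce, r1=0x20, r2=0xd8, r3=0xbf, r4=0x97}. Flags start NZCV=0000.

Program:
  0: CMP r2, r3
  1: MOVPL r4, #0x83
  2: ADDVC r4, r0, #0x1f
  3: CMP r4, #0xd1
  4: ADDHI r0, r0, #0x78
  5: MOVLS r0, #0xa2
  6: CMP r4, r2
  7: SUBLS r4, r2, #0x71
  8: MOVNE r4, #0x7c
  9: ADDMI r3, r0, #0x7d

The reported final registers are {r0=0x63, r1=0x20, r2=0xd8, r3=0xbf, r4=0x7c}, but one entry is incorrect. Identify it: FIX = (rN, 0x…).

FIX = (r0, 0x46)

[0] flags=0010 → (cmp)
[1] flags=0010 PL?T → r4=0x83
[2] flags=0010 VC?T → r4=0xed
[3] flags=0010 → (cmp)
[4] flags=0010 HI?T → r0=0x46
[5] flags=0010 LS?F → skip
[6] flags=0010 → (cmp)
[7] flags=0010 LS?F → skip
[8] flags=0010 NE?T → r4=0x7c
[9] flags=0010 MI?F → skip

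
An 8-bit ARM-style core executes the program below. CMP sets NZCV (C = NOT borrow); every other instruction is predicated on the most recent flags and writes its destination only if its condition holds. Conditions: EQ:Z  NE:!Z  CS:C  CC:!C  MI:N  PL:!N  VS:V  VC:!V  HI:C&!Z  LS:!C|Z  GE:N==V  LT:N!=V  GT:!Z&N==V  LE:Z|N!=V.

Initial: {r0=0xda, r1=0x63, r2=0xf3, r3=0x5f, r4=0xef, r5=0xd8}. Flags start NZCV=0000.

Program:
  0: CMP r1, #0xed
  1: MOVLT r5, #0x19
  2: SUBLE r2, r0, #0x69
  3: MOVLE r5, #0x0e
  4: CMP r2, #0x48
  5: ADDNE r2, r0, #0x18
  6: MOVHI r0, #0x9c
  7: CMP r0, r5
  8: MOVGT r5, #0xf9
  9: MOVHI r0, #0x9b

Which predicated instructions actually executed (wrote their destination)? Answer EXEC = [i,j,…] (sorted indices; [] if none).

EXEC = [5,6]

[0] flags=0000 → (cmp)
[1] flags=0000 LT?F → skip
[2] flags=0000 LE?F → skip
[3] flags=0000 LE?F → skip
[4] flags=1010 → (cmp)
[5] flags=1010 NE?T → r2=0xf2
[6] flags=1010 HI?T → r0=0x9c
[7] flags=1000 → (cmp)
[8] flags=1000 GT?F → skip
[9] flags=1000 HI?F → skip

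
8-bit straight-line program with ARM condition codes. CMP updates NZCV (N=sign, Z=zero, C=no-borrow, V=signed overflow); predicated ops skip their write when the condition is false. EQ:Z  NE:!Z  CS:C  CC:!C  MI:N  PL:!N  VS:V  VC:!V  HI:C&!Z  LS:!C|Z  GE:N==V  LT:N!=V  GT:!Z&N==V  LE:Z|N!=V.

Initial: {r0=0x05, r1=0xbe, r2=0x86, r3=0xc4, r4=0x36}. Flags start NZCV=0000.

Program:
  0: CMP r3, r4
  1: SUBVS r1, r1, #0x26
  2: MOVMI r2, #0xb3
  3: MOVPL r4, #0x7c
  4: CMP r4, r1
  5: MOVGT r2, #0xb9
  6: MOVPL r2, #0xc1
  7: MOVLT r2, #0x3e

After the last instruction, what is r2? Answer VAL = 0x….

[0] flags=1010 → (cmp)
[1] flags=1010 VS?F → skip
[2] flags=1010 MI?T → r2=0xb3
[3] flags=1010 PL?F → skip
[4] flags=0000 → (cmp)
[5] flags=0000 GT?T → r2=0xb9
[6] flags=0000 PL?T → r2=0xc1
[7] flags=0000 LT?F → skip

VAL = 0xc1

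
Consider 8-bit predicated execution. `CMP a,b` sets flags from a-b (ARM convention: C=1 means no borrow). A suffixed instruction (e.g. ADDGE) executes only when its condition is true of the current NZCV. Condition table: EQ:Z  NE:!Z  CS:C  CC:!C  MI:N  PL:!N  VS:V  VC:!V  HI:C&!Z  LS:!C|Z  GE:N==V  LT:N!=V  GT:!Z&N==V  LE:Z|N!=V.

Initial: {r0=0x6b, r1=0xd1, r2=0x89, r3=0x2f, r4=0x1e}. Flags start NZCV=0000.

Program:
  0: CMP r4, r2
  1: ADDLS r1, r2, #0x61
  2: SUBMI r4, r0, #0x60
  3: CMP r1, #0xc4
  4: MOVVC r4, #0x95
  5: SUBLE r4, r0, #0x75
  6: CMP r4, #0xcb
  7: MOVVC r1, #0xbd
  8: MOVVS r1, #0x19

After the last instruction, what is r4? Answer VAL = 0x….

VAL = 0x95

[0] flags=1001 → (cmp)
[1] flags=1001 LS?T → r1=0xea
[2] flags=1001 MI?T → r4=0x0b
[3] flags=0010 → (cmp)
[4] flags=0010 VC?T → r4=0x95
[5] flags=0010 LE?F → skip
[6] flags=1000 → (cmp)
[7] flags=1000 VC?T → r1=0xbd
[8] flags=1000 VS?F → skip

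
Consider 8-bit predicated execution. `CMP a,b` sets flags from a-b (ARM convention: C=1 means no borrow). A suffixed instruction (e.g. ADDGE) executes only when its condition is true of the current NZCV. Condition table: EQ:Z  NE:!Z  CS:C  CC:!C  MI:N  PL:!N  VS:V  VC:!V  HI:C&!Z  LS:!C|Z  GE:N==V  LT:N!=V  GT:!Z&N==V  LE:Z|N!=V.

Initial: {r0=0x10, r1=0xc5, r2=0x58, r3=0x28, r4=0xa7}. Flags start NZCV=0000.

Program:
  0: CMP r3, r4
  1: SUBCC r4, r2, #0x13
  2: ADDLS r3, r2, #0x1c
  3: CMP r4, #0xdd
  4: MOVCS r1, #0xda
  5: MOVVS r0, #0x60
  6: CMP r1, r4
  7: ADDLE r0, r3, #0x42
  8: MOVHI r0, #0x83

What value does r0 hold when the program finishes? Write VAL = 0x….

VAL = 0x83

0: ✓ CMP  NZCV=1001
1: ✓ SUBCC  r4←0x45
2: ✓ ADDLS  r3←0x74
3: ✓ CMP  NZCV=0000
4: · MOVCS
5: · MOVVS
6: ✓ CMP  NZCV=1010
7: ✓ ADDLE  r0←0xb6
8: ✓ MOVHI  r0←0x83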